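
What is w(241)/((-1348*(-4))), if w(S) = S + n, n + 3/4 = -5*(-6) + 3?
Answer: 1093/21568 ≈ 0.050677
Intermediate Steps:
n = 129/4 (n = -¾ + (-5*(-6) + 3) = -¾ + (30 + 3) = -¾ + 33 = 129/4 ≈ 32.250)
w(S) = 129/4 + S (w(S) = S + 129/4 = 129/4 + S)
w(241)/((-1348*(-4))) = (129/4 + 241)/((-1348*(-4))) = (1093/4)/5392 = (1093/4)*(1/5392) = 1093/21568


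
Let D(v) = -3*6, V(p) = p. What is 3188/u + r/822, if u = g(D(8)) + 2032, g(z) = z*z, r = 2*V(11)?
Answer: 334046/242079 ≈ 1.3799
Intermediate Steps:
r = 22 (r = 2*11 = 22)
D(v) = -18
g(z) = z**2
u = 2356 (u = (-18)**2 + 2032 = 324 + 2032 = 2356)
3188/u + r/822 = 3188/2356 + 22/822 = 3188*(1/2356) + 22*(1/822) = 797/589 + 11/411 = 334046/242079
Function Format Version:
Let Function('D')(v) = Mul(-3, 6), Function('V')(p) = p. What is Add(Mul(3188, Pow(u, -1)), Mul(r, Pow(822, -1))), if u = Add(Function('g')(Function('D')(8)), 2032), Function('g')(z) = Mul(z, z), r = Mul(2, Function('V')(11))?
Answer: Rational(334046, 242079) ≈ 1.3799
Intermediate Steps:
r = 22 (r = Mul(2, 11) = 22)
Function('D')(v) = -18
Function('g')(z) = Pow(z, 2)
u = 2356 (u = Add(Pow(-18, 2), 2032) = Add(324, 2032) = 2356)
Add(Mul(3188, Pow(u, -1)), Mul(r, Pow(822, -1))) = Add(Mul(3188, Pow(2356, -1)), Mul(22, Pow(822, -1))) = Add(Mul(3188, Rational(1, 2356)), Mul(22, Rational(1, 822))) = Add(Rational(797, 589), Rational(11, 411)) = Rational(334046, 242079)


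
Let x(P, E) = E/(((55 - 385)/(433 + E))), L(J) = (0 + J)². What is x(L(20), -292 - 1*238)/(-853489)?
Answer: 5141/28165137 ≈ 0.00018253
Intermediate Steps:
L(J) = J²
x(P, E) = E*(-433/330 - E/330) (x(P, E) = E/((-330/(433 + E))) = E*(-433/330 - E/330))
x(L(20), -292 - 1*238)/(-853489) = -(-292 - 1*238)*(433 + (-292 - 1*238))/330/(-853489) = -(-292 - 238)*(433 + (-292 - 238))/330*(-1/853489) = -1/330*(-530)*(433 - 530)*(-1/853489) = -1/330*(-530)*(-97)*(-1/853489) = -5141/33*(-1/853489) = 5141/28165137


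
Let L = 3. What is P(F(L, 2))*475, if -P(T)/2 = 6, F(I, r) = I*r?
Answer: -5700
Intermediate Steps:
P(T) = -12 (P(T) = -2*6 = -12)
P(F(L, 2))*475 = -12*475 = -5700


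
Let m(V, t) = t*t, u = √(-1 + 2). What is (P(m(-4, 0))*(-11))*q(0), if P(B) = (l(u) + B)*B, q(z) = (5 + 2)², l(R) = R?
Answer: 0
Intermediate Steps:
u = 1 (u = √1 = 1)
m(V, t) = t²
q(z) = 49 (q(z) = 7² = 49)
P(B) = B*(1 + B) (P(B) = (1 + B)*B = B*(1 + B))
(P(m(-4, 0))*(-11))*q(0) = ((0²*(1 + 0²))*(-11))*49 = ((0*(1 + 0))*(-11))*49 = ((0*1)*(-11))*49 = (0*(-11))*49 = 0*49 = 0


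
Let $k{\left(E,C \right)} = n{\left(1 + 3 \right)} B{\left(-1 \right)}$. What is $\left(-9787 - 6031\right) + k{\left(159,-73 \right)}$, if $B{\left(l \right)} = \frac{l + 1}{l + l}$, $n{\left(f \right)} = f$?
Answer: $-15818$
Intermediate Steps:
$B{\left(l \right)} = \frac{1 + l}{2 l}$
$k{\left(E,C \right)} = 0$ ($k{\left(E,C \right)} = \left(1 + 3\right) \frac{1 - 1}{2 \left(-1\right)} = 4 \cdot \frac{1}{2} \left(-1\right) 0 = 4 \cdot 0 = 0$)
$\left(-9787 - 6031\right) + k{\left(159,-73 \right)} = \left(-9787 - 6031\right) + 0 = -15818 + 0 = -15818$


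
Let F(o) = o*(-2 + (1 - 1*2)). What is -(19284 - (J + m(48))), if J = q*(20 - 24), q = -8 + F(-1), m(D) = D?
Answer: -19216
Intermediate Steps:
F(o) = -3*o (F(o) = o*(-2 + (1 - 2)) = o*(-2 - 1) = o*(-3) = -3*o)
q = -5 (q = -8 - 3*(-1) = -8 + 3 = -5)
J = 20 (J = -5*(20 - 24) = -5*(-4) = 20)
-(19284 - (J + m(48))) = -(19284 - (20 + 48)) = -(19284 - 1*68) = -(19284 - 68) = -1*19216 = -19216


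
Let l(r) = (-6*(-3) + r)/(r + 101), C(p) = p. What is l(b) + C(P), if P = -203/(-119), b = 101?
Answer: 7881/3434 ≈ 2.2950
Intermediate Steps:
P = 29/17 (P = -203*(-1/119) = 29/17 ≈ 1.7059)
l(r) = (18 + r)/(101 + r)
l(b) + C(P) = (18 + 101)/(101 + 101) + 29/17 = 119/202 + 29/17 = 7881/3434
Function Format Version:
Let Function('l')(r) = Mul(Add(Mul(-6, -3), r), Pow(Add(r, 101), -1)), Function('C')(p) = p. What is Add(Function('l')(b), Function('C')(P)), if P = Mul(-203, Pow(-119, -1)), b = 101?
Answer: Rational(7881, 3434) ≈ 2.2950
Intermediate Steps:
P = Rational(29, 17) (P = Mul(-203, Rational(-1, 119)) = Rational(29, 17) ≈ 1.7059)
Function('l')(r) = Mul(Pow(Add(101, r), -1), Add(18, r)) (Function('l')(r) = Mul(Add(18, r), Pow(Add(101, r), -1)) = Mul(Pow(Add(101, r), -1), Add(18, r)))
Add(Function('l')(b), Function('C')(P)) = Add(Mul(Pow(Add(101, 101), -1), Add(18, 101)), Rational(29, 17)) = Add(Mul(Pow(202, -1), 119), Rational(29, 17)) = Add(Mul(Rational(1, 202), 119), Rational(29, 17)) = Add(Rational(119, 202), Rational(29, 17)) = Rational(7881, 3434)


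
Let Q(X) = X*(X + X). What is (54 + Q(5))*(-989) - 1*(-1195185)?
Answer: 1092329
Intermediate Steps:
Q(X) = 2*X² (Q(X) = X*(2*X) = 2*X²)
(54 + Q(5))*(-989) - 1*(-1195185) = (54 + 2*5²)*(-989) - 1*(-1195185) = (54 + 2*25)*(-989) + 1195185 = (54 + 50)*(-989) + 1195185 = 104*(-989) + 1195185 = -102856 + 1195185 = 1092329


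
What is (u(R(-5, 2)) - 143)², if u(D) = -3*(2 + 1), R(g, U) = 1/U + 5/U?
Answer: 23104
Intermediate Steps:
R(g, U) = 6/U (R(g, U) = 1/U + 5/U = 6/U)
u(D) = -9 (u(D) = -3*3 = -9)
(u(R(-5, 2)) - 143)² = (-9 - 143)² = (-152)² = 23104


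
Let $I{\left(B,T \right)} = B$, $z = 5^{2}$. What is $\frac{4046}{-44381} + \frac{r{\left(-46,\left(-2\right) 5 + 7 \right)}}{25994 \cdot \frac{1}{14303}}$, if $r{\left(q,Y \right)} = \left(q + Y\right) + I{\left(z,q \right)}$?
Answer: $- \frac{7669963178}{576819857} \approx -13.297$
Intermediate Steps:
$z = 25$
$r{\left(q,Y \right)} = 25 + Y + q$ ($r{\left(q,Y \right)} = \left(q + Y\right) + 25 = \left(Y + q\right) + 25 = 25 + Y + q$)
$\frac{4046}{-44381} + \frac{r{\left(-46,\left(-2\right) 5 + 7 \right)}}{25994 \cdot \frac{1}{14303}} = \frac{4046}{-44381} + \frac{25 + \left(\left(-2\right) 5 + 7\right) - 46}{25994 \cdot \frac{1}{14303}} = 4046 \left(- \frac{1}{44381}\right) + \frac{25 + \left(-10 + 7\right) - 46}{25994 \cdot \frac{1}{14303}} = - \frac{4046}{44381} + \frac{25 - 3 - 46}{\frac{25994}{14303}} = - \frac{4046}{44381} - \frac{171636}{12997} = - \frac{7669963178}{576819857}$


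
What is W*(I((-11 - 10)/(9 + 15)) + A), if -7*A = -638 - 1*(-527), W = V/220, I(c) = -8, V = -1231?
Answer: -1231/28 ≈ -43.964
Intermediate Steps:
W = -1231/220 ≈ -5.5955
A = 111/7 (A = -(-638 - 1*(-527))/7 = -(-638 + 527)/7 = -1/7*(-111) = 111/7 ≈ 15.857)
W*(I((-11 - 10)/(9 + 15)) + A) = -1231*(-8 + 111/7)/220 = -1231/220*55/7 = -1231/28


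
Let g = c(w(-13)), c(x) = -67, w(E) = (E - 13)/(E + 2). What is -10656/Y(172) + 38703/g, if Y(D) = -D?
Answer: -1485741/2881 ≈ -515.70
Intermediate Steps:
w(E) = (-13 + E)/(2 + E)
g = -67
-10656/Y(172) + 38703/g = -10656/((-1*172)) + 38703/(-67) = -10656/(-172) + 38703*(-1/67) = -10656*(-1/172) - 38703/67 = 2664/43 - 38703/67 = -1485741/2881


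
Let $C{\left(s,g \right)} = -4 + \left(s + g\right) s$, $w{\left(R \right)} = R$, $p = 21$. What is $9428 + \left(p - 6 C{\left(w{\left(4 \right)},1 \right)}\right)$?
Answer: $9353$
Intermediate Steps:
$C{\left(s,g \right)} = -4 + s \left(g + s\right)$ ($C{\left(s,g \right)} = -4 + \left(g + s\right) s = -4 + s \left(g + s\right)$)
$9428 + \left(p - 6 C{\left(w{\left(4 \right)},1 \right)}\right) = 9428 + \left(21 - 6 \left(-4 + 4^{2} + 1 \cdot 4\right)\right) = 9428 + \left(21 - 6 \left(-4 + 16 + 4\right)\right) = 9428 + \left(21 - 96\right) = 9428 - 75 = 9353$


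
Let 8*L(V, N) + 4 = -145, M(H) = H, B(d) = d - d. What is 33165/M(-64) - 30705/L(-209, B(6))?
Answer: 10779375/9536 ≈ 1130.4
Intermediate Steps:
B(d) = 0
L(V, N) = -149/8 (L(V, N) = -1/2 + (1/8)*(-145) = -1/2 - 145/8 = -149/8)
33165/M(-64) - 30705/L(-209, B(6)) = 33165/(-64) - 30705/(-149/8) = 33165*(-1/64) - 30705*(-8/149) = -33165/64 + 245640/149 = 10779375/9536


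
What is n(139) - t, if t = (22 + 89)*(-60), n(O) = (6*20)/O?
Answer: 925860/139 ≈ 6660.9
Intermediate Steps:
n(O) = 120/O
t = -6660 (t = 111*(-60) = -6660)
n(139) - t = 120/139 - 1*(-6660) = 120*(1/139) + 6660 = 120/139 + 6660 = 925860/139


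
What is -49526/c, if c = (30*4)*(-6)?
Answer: 24763/360 ≈ 68.786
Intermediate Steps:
c = -720 (c = 120*(-6) = -720)
-49526/c = -49526/(-720) = -49526*(-1/720) = 24763/360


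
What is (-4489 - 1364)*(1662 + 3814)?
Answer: -32051028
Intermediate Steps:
(-4489 - 1364)*(1662 + 3814) = -5853*5476 = -32051028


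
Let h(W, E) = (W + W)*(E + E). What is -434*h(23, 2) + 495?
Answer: -79361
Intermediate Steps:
h(W, E) = 4*E*W (h(W, E) = (2*W)*(2*E) = 4*E*W)
-434*h(23, 2) + 495 = -1736*2*23 + 495 = -434*184 + 495 = -79856 + 495 = -79361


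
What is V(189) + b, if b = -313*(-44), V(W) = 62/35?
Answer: 482082/35 ≈ 13774.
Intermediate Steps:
V(W) = 62/35 (V(W) = 62*(1/35) = 62/35)
b = 13772
V(189) + b = 62/35 + 13772 = 482082/35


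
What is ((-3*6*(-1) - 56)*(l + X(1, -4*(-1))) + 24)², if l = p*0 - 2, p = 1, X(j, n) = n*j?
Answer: 2704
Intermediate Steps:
X(j, n) = j*n
l = -2 (l = 1*0 - 2 = 0 - 2 = -2)
((-3*6*(-1) - 56)*(l + X(1, -4*(-1))) + 24)² = ((-3*6*(-1) - 56)*(-2 + 1*(-4*(-1))) + 24)² = ((-18*(-1) - 56)*(-2 + 1*4) + 24)² = ((18 - 56)*(-2 + 4) + 24)² = (-38*2 + 24)² = (-76 + 24)² = (-52)² = 2704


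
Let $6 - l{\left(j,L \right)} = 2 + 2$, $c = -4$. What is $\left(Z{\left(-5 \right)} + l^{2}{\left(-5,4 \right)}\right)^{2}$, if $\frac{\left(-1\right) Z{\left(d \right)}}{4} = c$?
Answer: $400$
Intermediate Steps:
$l{\left(j,L \right)} = 2$ ($l{\left(j,L \right)} = 6 - \left(2 + 2\right) = 6 - 4 = 2$)
$Z{\left(d \right)} = 16$ ($Z{\left(d \right)} = \left(-4\right) \left(-4\right) = 16$)
$\left(Z{\left(-5 \right)} + l^{2}{\left(-5,4 \right)}\right)^{2} = \left(16 + 2^{2}\right)^{2} = \left(16 + 4\right)^{2} = 20^{2} = 400$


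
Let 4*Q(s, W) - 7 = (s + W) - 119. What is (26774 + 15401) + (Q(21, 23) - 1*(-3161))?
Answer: 45319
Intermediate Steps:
Q(s, W) = -28 + W/4 + s/4 (Q(s, W) = 7/4 + ((s + W) - 119)/4 = 7/4 + ((W + s) - 119)/4 = 7/4 + (-119 + W + s)/4 = 7/4 + (-119/4 + W/4 + s/4) = -28 + W/4 + s/4)
(26774 + 15401) + (Q(21, 23) - 1*(-3161)) = (26774 + 15401) + ((-28 + (1/4)*23 + (1/4)*21) - 1*(-3161)) = 42175 + ((-28 + 23/4 + 21/4) + 3161) = 42175 + (-17 + 3161) = 42175 + 3144 = 45319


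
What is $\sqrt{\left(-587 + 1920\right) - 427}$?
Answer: $\sqrt{906} \approx 30.1$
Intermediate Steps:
$\sqrt{\left(-587 + 1920\right) - 427} = \sqrt{1333 - 427} = \sqrt{906}$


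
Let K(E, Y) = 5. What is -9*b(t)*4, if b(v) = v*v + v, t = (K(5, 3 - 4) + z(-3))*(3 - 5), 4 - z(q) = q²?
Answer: 0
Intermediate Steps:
z(q) = 4 - q²
t = 0 (t = (5 + (4 - 1*(-3)²))*(3 - 5) = (5 + (4 - 1*9))*(-2) = (5 + (4 - 9))*(-2) = (5 - 5)*(-2) = 0*(-2) = 0)
b(v) = v + v² (b(v) = v² + v = v + v²)
-9*b(t)*4 = -0*(1 + 0)*4 = -0*4 = -9*0*4 = 0*4 = 0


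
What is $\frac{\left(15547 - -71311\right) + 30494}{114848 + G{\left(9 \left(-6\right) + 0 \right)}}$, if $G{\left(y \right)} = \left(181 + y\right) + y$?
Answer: $\frac{117352}{114921} \approx 1.0212$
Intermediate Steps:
$G{\left(y \right)} = 181 + 2 y$
$\frac{\left(15547 - -71311\right) + 30494}{114848 + G{\left(9 \left(-6\right) + 0 \right)}} = \frac{\left(15547 - -71311\right) + 30494}{114848 + \left(181 + 2 \left(9 \left(-6\right) + 0\right)\right)} = \frac{\left(15547 + 71311\right) + 30494}{114848 + \left(181 + 2 \left(-54 + 0\right)\right)} = \frac{86858 + 30494}{114848 + \left(181 + 2 \left(-54\right)\right)} = \frac{117352}{114848 + \left(181 - 108\right)} = \frac{117352}{114848 + 73} = \frac{117352}{114921}$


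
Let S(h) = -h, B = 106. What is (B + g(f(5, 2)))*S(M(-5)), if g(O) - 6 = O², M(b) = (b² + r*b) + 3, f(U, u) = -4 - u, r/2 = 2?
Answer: -1184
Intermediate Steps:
r = 4 (r = 2*2 = 4)
M(b) = 3 + b² + 4*b (M(b) = (b² + 4*b) + 3 = 3 + b² + 4*b)
g(O) = 6 + O²
(B + g(f(5, 2)))*S(M(-5)) = (106 + (6 + (-4 - 1*2)²))*(-(3 + (-5)² + 4*(-5))) = (106 + (6 + (-4 - 2)²))*(-(3 + 25 - 20)) = (106 + (6 + (-6)²))*(-1*8) = (106 + (6 + 36))*(-8) = (106 + 42)*(-8) = 148*(-8) = -1184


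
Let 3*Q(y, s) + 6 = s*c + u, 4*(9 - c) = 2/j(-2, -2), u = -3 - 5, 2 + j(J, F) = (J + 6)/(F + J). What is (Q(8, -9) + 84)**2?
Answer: 96721/36 ≈ 2686.7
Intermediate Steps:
j(J, F) = -2 + (6 + J)/(F + J) (j(J, F) = -2 + (J + 6)/(F + J) = -2 + (6 + J)/(F + J))
u = -8
c = 55/6 (c = 9 - 1/(2*((6 - 1*(-2) - 2*(-2))/(-2 - 2))) = 9 - 1/(2*((6 + 2 + 4)/(-4))) = 9 - 1/(2*((-1/4*12))) = 9 - 1/(2*(-3)) = 9 - (-1)/(2*3) = 9 - 1/4*(-2/3) = 9 + 1/6 = 55/6 ≈ 9.1667)
Q(y, s) = -14/3 + 55*s/18 (Q(y, s) = -2 + (s*(55/6) - 8)/3 = -2 + (55*s/6 - 8)/3 = -2 + (-8 + 55*s/6)/3 = -2 + (-8/3 + 55*s/18) = -14/3 + 55*s/18)
(Q(8, -9) + 84)**2 = ((-14/3 + (55/18)*(-9)) + 84)**2 = ((-14/3 - 55/2) + 84)**2 = (-193/6 + 84)**2 = (311/6)**2 = 96721/36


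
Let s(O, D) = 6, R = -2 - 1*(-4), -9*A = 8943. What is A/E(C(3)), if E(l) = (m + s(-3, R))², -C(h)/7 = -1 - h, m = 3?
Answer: -2981/243 ≈ -12.267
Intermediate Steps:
A = -2981/3 (A = -⅑*8943 = -2981/3 ≈ -993.67)
R = 2 (R = -2 + 4 = 2)
C(h) = 7 + 7*h (C(h) = -7*(-1 - h) = 7 + 7*h)
E(l) = 81 (E(l) = (3 + 6)² = 9² = 81)
A/E(C(3)) = -2981/3/81 = -2981/3*1/81 = -2981/243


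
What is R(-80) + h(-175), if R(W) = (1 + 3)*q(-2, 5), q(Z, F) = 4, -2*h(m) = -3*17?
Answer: 83/2 ≈ 41.500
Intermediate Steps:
h(m) = 51/2 (h(m) = -(-3)*17/2 = -1/2*(-51) = 51/2)
R(W) = 16 (R(W) = (1 + 3)*4 = 4*4 = 16)
R(-80) + h(-175) = 16 + 51/2 = 83/2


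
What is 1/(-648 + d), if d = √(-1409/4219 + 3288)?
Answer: -2733912/1757704313 - √58520327197/1757704313 ≈ -0.0016930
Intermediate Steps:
d = √58520327197/4219 (d = √(-1409*1/4219 + 3288) = √(-1409/4219 + 3288) = √(13870663/4219) = √58520327197/4219 ≈ 57.338)
1/(-648 + d) = 1/(-648 + √58520327197/4219)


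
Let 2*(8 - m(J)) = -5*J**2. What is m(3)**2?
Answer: 3721/4 ≈ 930.25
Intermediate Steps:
m(J) = 8 + 5*J**2/2 (m(J) = 8 - (-5)*J**2/2 = 8 + 5*J**2/2)
m(3)**2 = (8 + (5/2)*3**2)**2 = (8 + (5/2)*9)**2 = (8 + 45/2)**2 = (61/2)**2 = 3721/4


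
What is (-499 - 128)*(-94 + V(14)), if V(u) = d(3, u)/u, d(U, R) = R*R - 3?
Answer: 704121/14 ≈ 50294.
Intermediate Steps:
d(U, R) = -3 + R² (d(U, R) = R² - 3 = -3 + R²)
V(u) = (-3 + u²)/u
(-499 - 128)*(-94 + V(14)) = (-499 - 128)*(-94 + (14 - 3/14)) = -627*(-94 + (14 - 3*1/14)) = -627*(-94 + (14 - 3/14)) = -627*(-94 + 193/14) = -627*(-1123/14) = 704121/14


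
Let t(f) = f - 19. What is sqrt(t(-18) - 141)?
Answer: I*sqrt(178) ≈ 13.342*I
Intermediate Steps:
t(f) = -19 + f
sqrt(t(-18) - 141) = sqrt((-19 - 18) - 141) = sqrt(-37 - 141) = sqrt(-178) = I*sqrt(178)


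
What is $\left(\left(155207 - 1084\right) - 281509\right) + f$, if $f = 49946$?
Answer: $-77440$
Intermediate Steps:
$\left(\left(155207 - 1084\right) - 281509\right) + f = \left(\left(155207 - 1084\right) - 281509\right) + 49946 = \left(154123 - 281509\right) + 49946 = -127386 + 49946 = -77440$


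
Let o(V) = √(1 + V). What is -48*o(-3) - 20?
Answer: -20 - 48*I*√2 ≈ -20.0 - 67.882*I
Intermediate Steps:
-48*o(-3) - 20 = -48*√(1 - 3) - 20 = -48*I*√2 - 20 = -20 - 48*I*√2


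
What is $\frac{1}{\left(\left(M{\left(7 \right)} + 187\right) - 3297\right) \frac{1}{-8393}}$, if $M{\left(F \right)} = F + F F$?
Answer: $\frac{8393}{3054} \approx 2.7482$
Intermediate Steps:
$M{\left(F \right)} = F + F^{2}$
$\frac{1}{\left(\left(M{\left(7 \right)} + 187\right) - 3297\right) \frac{1}{-8393}} = \frac{1}{\left(\left(7 \left(1 + 7\right) + 187\right) - 3297\right) \frac{1}{-8393}} = \frac{1}{\left(\left(7 \cdot 8 + 187\right) - 3297\right) \left(- \frac{1}{8393}\right)} = \frac{1}{\left(\left(56 + 187\right) - 3297\right) \left(- \frac{1}{8393}\right)} = \frac{1}{\left(243 - 3297\right) \left(- \frac{1}{8393}\right)} = \frac{1}{\left(-3054\right) \left(- \frac{1}{8393}\right)} = \frac{1}{\frac{3054}{8393}} = \frac{8393}{3054}$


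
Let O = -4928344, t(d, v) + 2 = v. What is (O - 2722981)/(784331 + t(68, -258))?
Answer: -7651325/784071 ≈ -9.7585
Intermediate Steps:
t(d, v) = -2 + v
(O - 2722981)/(784331 + t(68, -258)) = (-4928344 - 2722981)/(784331 + (-2 - 258)) = -7651325/(784331 - 260) = -7651325/784071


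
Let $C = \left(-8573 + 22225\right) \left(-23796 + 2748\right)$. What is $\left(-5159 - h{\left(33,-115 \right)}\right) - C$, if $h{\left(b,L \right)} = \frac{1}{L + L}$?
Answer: $\frac{66088691511}{230} \approx 2.8734 \cdot 10^{8}$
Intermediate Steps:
$h{\left(b,L \right)} = \frac{1}{2 L}$
$C = -287347296$ ($C = 13652 \left(-21048\right) = -287347296$)
$\left(-5159 - h{\left(33,-115 \right)}\right) - C = \left(-5159 - \frac{1}{2 \left(-115\right)}\right) - -287347296 = \left(-5159 - \frac{1}{2} \left(- \frac{1}{115}\right)\right) + 287347296 = \left(-5159 - - \frac{1}{230}\right) + 287347296 = \left(-5159 + \frac{1}{230}\right) + 287347296 = - \frac{1186569}{230} + 287347296 = \frac{66088691511}{230}$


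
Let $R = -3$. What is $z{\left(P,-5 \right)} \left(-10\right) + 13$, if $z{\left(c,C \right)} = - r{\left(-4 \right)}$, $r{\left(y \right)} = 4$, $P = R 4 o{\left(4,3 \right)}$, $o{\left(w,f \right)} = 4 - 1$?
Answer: $53$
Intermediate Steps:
$o{\left(w,f \right)} = 3$ ($o{\left(w,f \right)} = 4 - 1 = 3$)
$P = -36$ ($P = \left(-3\right) 4 \cdot 3 = \left(-12\right) 3 = -36$)
$z{\left(c,C \right)} = -4$ ($z{\left(c,C \right)} = \left(-1\right) 4 = -4$)
$z{\left(P,-5 \right)} \left(-10\right) + 13 = \left(-4\right) \left(-10\right) + 13 = 40 + 13 = 53$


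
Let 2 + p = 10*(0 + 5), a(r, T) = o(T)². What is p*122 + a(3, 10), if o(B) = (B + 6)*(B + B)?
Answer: 108256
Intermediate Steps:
o(B) = 2*B*(6 + B) (o(B) = (6 + B)*(2*B) = 2*B*(6 + B))
a(r, T) = 4*T²*(6 + T)² (a(r, T) = (2*T*(6 + T))² = 4*T²*(6 + T)²)
p = 48 (p = -2 + 10*(0 + 5) = -2 + 10*5 = -2 + 50 = 48)
p*122 + a(3, 10) = 48*122 + 4*10²*(6 + 10)² = 5856 + 4*100*16² = 5856 + 4*100*256 = 5856 + 102400 = 108256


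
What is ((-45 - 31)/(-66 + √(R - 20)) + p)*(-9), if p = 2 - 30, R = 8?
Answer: 43983/182 - 57*I*√3/182 ≈ 241.66 - 0.54246*I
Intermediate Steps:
p = -28
((-45 - 31)/(-66 + √(R - 20)) + p)*(-9) = ((-45 - 31)/(-66 + √(8 - 20)) - 28)*(-9) = (-76/(-66 + √(-12)) - 28)*(-9) = (-76/(-66 + 2*I*√3) - 28)*(-9) = (-28 - 76/(-66 + 2*I*√3))*(-9) = 252 + 684/(-66 + 2*I*√3)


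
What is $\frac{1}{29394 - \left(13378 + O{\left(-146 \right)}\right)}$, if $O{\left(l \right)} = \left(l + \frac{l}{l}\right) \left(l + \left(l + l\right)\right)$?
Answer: $- \frac{1}{47494} \approx -2.1055 \cdot 10^{-5}$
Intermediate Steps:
$O{\left(l \right)} = 3 l \left(1 + l\right)$ ($O{\left(l \right)} = \left(l + 1\right) \left(l + 2 l\right) = \left(1 + l\right) 3 l = 3 l \left(1 + l\right)$)
$\frac{1}{29394 - \left(13378 + O{\left(-146 \right)}\right)} = \frac{1}{29394 - \left(13378 + 3 \left(-146\right) \left(1 - 146\right)\right)} = \frac{1}{29394 - \left(13378 + 3 \left(-146\right) \left(-145\right)\right)} = \frac{1}{29394 - 76888} = \frac{1}{-47494} = - \frac{1}{47494}$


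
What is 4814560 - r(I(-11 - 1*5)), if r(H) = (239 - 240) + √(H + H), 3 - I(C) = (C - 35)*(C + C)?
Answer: 4814561 - 3*I*√362 ≈ 4.8146e+6 - 57.079*I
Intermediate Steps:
I(C) = 3 - 2*C*(-35 + C) (I(C) = 3 - (C - 35)*(C + C) = 3 - (-35 + C)*2*C = 3 - 2*C*(-35 + C))
r(H) = -1 + √2*√H (r(H) = -1 + √(2*H) = -1 + √2*√H)
4814560 - r(I(-11 - 1*5)) = 4814560 - (-1 + √2*√(3 - 2*(-11 - 1*5)² + 70*(-11 - 1*5))) = 4814560 - (-1 + √2*√(3 - 2*(-11 - 5)² + 70*(-11 - 5))) = 4814560 - (-1 + √2*√(3 - 2*(-16)² + 70*(-16))) = 4814560 - (-1 + √2*√(3 - 2*256 - 1120)) = 4814560 - (-1 + √2*√(3 - 512 - 1120)) = 4814560 - (-1 + √2*√(-1629)) = 4814560 - (-1 + √2*(3*I*√181)) = 4814560 - (-1 + 3*I*√362) = 4814560 + (1 - 3*I*√362) = 4814561 - 3*I*√362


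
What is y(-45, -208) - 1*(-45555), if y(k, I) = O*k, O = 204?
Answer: 36375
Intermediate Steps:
y(k, I) = 204*k
y(-45, -208) - 1*(-45555) = 204*(-45) - 1*(-45555) = -9180 + 45555 = 36375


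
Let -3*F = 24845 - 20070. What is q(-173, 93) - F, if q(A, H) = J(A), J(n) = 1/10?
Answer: 47753/30 ≈ 1591.8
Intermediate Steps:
J(n) = ⅒
q(A, H) = ⅒
F = -4775/3 (F = -(24845 - 20070)/3 = -⅓*4775 = -4775/3 ≈ -1591.7)
q(-173, 93) - F = ⅒ - 1*(-4775/3) = ⅒ + 4775/3 = 47753/30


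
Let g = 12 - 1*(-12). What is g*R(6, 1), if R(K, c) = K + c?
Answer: 168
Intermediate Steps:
g = 24 (g = 12 + 12 = 24)
g*R(6, 1) = 24*(6 + 1) = 24*7 = 168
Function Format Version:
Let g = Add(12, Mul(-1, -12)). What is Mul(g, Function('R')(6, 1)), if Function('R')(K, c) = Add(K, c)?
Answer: 168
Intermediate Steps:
g = 24 (g = Add(12, 12) = 24)
Mul(g, Function('R')(6, 1)) = Mul(24, Add(6, 1)) = Mul(24, 7) = 168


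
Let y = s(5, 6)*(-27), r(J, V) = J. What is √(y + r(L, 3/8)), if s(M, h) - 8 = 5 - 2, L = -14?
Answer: I*√311 ≈ 17.635*I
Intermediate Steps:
s(M, h) = 11 (s(M, h) = 8 + (5 - 2) = 8 + 3 = 11)
y = -297 (y = 11*(-27) = -297)
√(y + r(L, 3/8)) = √(-297 - 14) = √(-311) = I*√311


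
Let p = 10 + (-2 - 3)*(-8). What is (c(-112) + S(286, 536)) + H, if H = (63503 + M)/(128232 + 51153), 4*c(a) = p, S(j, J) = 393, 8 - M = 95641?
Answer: 9694465/23918 ≈ 405.32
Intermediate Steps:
M = -95633 (M = 8 - 1*95641 = 8 - 95641 = -95633)
p = 50 (p = 10 - 5*(-8) = 10 + 40 = 50)
c(a) = 25/2 (c(a) = (¼)*50 = 25/2)
H = -2142/11959 (H = (63503 - 95633)/(128232 + 51153) = -32130/179385 = -32130*1/179385 = -2142/11959 ≈ -0.17911)
(c(-112) + S(286, 536)) + H = (25/2 + 393) - 2142/11959 = 811/2 - 2142/11959 = 9694465/23918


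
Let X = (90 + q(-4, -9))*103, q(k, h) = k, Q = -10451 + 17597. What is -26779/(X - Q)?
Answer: -26779/1712 ≈ -15.642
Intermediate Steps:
Q = 7146
X = 8858 (X = (90 - 4)*103 = 86*103 = 8858)
-26779/(X - Q) = -26779/(8858 - 1*7146) = -26779/(8858 - 7146) = -26779/1712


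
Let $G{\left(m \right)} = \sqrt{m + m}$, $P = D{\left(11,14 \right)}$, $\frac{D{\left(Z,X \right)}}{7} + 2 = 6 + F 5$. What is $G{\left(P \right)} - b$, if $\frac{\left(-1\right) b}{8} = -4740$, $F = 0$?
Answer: $-37920 + 2 \sqrt{14} \approx -37913.0$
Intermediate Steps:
$D{\left(Z,X \right)} = 28$ ($D{\left(Z,X \right)} = -14 + 7 \left(6 + 0 \cdot 5\right) = -14 + 7 \left(6 + 0\right) = -14 + 7 \cdot 6 = -14 + 42 = 28$)
$P = 28$
$b = 37920$ ($b = \left(-8\right) \left(-4740\right) = 37920$)
$G{\left(m \right)} = \sqrt{2} \sqrt{m}$ ($G{\left(m \right)} = \sqrt{2 m} = \sqrt{2} \sqrt{m}$)
$G{\left(P \right)} - b = \sqrt{2} \sqrt{28} - 37920 = \sqrt{2} \cdot 2 \sqrt{7} - 37920 = 2 \sqrt{14} - 37920 = -37920 + 2 \sqrt{14}$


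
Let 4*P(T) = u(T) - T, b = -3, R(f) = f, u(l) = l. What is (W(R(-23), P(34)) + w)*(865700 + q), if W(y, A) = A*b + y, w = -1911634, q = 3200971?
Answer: -7774080083847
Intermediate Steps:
P(T) = 0 (P(T) = (T - T)/4 = (¼)*0 = 0)
W(y, A) = y - 3*A (W(y, A) = A*(-3) + y = -3*A + y = y - 3*A)
(W(R(-23), P(34)) + w)*(865700 + q) = ((-23 - 3*0) - 1911634)*(865700 + 3200971) = ((-23 + 0) - 1911634)*4066671 = (-23 - 1911634)*4066671 = -1911657*4066671 = -7774080083847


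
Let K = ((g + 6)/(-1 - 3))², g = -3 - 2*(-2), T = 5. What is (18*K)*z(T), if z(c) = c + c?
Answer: 2205/4 ≈ 551.25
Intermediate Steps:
z(c) = 2*c
g = 1 (g = -3 + 4 = 1)
K = 49/16 (K = ((1 + 6)/(-1 - 3))² = (7/(-4))² = (7*(-¼))² = (-7/4)² = 49/16 ≈ 3.0625)
(18*K)*z(T) = (18*(49/16))*(2*5) = (441/8)*10 = 2205/4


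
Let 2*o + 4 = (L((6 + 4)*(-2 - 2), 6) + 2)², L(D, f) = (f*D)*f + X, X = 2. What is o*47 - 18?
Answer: 48459144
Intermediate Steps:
L(D, f) = 2 + D*f² (L(D, f) = (f*D)*f + 2 = (D*f)*f + 2 = D*f² + 2 = 2 + D*f²)
o = 1031046 (o = -2 + ((2 + ((6 + 4)*(-2 - 2))*6²) + 2)²/2 = -2 + ((2 + (10*(-4))*36) + 2)²/2 = -2 + ((2 - 40*36) + 2)²/2 = -2 + ((2 - 1440) + 2)²/2 = -2 + (-1438 + 2)²/2 = -2 + (½)*(-1436)² = -2 + (½)*2062096 = -2 + 1031048 = 1031046)
o*47 - 18 = 1031046*47 - 18 = 48459162 - 18 = 48459144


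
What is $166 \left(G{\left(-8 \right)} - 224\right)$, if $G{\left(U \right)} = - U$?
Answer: $-35856$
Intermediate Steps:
$166 \left(G{\left(-8 \right)} - 224\right) = 166 \left(\left(-1\right) \left(-8\right) - 224\right) = 166 \left(8 - 224\right) = 166 \left(-216\right) = -35856$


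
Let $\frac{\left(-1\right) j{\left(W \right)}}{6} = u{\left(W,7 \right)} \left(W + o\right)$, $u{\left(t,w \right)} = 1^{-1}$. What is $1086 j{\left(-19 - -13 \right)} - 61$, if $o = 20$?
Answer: $-91285$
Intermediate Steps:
$u{\left(t,w \right)} = 1$
$j{\left(W \right)} = -120 - 6 W$ ($j{\left(W \right)} = - 6 \cdot 1 \left(W + 20\right) = - 6 \cdot 1 \left(20 + W\right) = - 6 \left(20 + W\right) = -120 - 6 W$)
$1086 j{\left(-19 - -13 \right)} - 61 = 1086 \left(-120 - 6 \left(-19 - -13\right)\right) - 61 = 1086 \left(-120 - 6 \left(-19 + 13\right)\right) - 61 = 1086 \left(-120 - -36\right) - 61 = 1086 \left(-120 + 36\right) - 61 = 1086 \left(-84\right) - 61 = -91224 - 61 = -91285$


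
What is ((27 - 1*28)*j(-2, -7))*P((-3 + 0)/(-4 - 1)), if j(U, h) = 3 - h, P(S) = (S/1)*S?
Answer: -18/5 ≈ -3.6000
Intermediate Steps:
P(S) = S**2 (P(S) = (S*1)*S = S*S = S**2)
((27 - 1*28)*j(-2, -7))*P((-3 + 0)/(-4 - 1)) = ((27 - 1*28)*(3 - 1*(-7)))*((-3 + 0)/(-4 - 1))**2 = ((27 - 28)*(3 + 7))*(-3/(-5))**2 = (-1*10)*(-3*(-1/5))**2 = -10*(3/5)**2 = -10*9/25 = -18/5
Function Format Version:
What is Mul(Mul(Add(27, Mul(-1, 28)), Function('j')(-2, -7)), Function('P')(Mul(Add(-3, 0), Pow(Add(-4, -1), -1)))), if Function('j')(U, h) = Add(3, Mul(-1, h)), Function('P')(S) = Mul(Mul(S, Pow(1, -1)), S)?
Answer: Rational(-18, 5) ≈ -3.6000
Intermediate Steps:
Function('P')(S) = Pow(S, 2) (Function('P')(S) = Mul(Mul(S, 1), S) = Mul(S, S) = Pow(S, 2))
Mul(Mul(Add(27, Mul(-1, 28)), Function('j')(-2, -7)), Function('P')(Mul(Add(-3, 0), Pow(Add(-4, -1), -1)))) = Mul(Mul(Add(27, Mul(-1, 28)), Add(3, Mul(-1, -7))), Pow(Mul(Add(-3, 0), Pow(Add(-4, -1), -1)), 2)) = Mul(Mul(Add(27, -28), Add(3, 7)), Pow(Mul(-3, Pow(-5, -1)), 2)) = Mul(Mul(-1, 10), Pow(Mul(-3, Rational(-1, 5)), 2)) = Mul(-10, Pow(Rational(3, 5), 2)) = Mul(-10, Rational(9, 25)) = Rational(-18, 5)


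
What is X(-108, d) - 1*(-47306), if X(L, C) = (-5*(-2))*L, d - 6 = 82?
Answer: 46226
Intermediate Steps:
d = 88 (d = 6 + 82 = 88)
X(L, C) = 10*L
X(-108, d) - 1*(-47306) = 10*(-108) - 1*(-47306) = -1080 + 47306 = 46226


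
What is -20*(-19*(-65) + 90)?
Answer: -26500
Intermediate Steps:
-20*(-19*(-65) + 90) = -20*(1235 + 90) = -20*1325 = -26500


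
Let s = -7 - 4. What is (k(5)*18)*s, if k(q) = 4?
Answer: -792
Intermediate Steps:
s = -11
(k(5)*18)*s = (4*18)*(-11) = 72*(-11) = -792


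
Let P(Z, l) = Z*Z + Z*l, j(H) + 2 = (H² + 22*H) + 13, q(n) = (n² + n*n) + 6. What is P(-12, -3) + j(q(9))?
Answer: 32111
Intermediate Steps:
q(n) = 6 + 2*n² (q(n) = (n² + n²) + 6 = 2*n² + 6 = 6 + 2*n²)
j(H) = 11 + H² + 22*H (j(H) = -2 + ((H² + 22*H) + 13) = -2 + (13 + H² + 22*H) = 11 + H² + 22*H)
P(Z, l) = Z² + Z*l
P(-12, -3) + j(q(9)) = -12*(-12 - 3) + (11 + (6 + 2*9²)² + 22*(6 + 2*9²)) = -12*(-15) + (11 + (6 + 2*81)² + 22*(6 + 2*81)) = 180 + (11 + (6 + 162)² + 22*(6 + 162)) = 180 + (11 + 168² + 22*168) = 180 + (11 + 28224 + 3696) = 180 + 31931 = 32111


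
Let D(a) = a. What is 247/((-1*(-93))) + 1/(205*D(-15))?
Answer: 253144/95325 ≈ 2.6556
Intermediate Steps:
247/((-1*(-93))) + 1/(205*D(-15)) = 247/((-1*(-93))) + 1/(205*(-15)) = 247/93 + (1/205)*(-1/15) = 247*(1/93) - 1/3075 = 247/93 - 1/3075 = 253144/95325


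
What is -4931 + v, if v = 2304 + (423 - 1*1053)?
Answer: -3257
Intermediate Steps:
v = 1674 (v = 2304 + (423 - 1053) = 2304 - 630 = 1674)
-4931 + v = -4931 + 1674 = -3257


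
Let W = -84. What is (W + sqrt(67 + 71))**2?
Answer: (84 - sqrt(138))**2 ≈ 5220.4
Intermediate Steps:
(W + sqrt(67 + 71))**2 = (-84 + sqrt(67 + 71))**2 = (-84 + sqrt(138))**2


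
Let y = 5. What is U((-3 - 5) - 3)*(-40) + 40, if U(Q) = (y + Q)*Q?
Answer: -2600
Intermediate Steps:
U(Q) = Q*(5 + Q) (U(Q) = (5 + Q)*Q = Q*(5 + Q))
U((-3 - 5) - 3)*(-40) + 40 = (((-3 - 5) - 3)*(5 + ((-3 - 5) - 3)))*(-40) + 40 = ((-8 - 3)*(5 + (-8 - 3)))*(-40) + 40 = -11*(5 - 11)*(-40) + 40 = -11*(-6)*(-40) + 40 = 66*(-40) + 40 = -2640 + 40 = -2600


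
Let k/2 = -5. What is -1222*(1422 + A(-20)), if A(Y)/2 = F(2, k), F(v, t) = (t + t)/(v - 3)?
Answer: -1786564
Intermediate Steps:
k = -10 (k = 2*(-5) = -10)
F(v, t) = 2*t/(-3 + v) (F(v, t) = (2*t)/(-3 + v) = 2*t/(-3 + v))
A(Y) = 40 (A(Y) = 2*(2*(-10)/(-3 + 2)) = 2*(2*(-10)/(-1)) = 2*(2*(-10)*(-1)) = 2*20 = 40)
-1222*(1422 + A(-20)) = -1222*(1422 + 40) = -1222*1462 = -1786564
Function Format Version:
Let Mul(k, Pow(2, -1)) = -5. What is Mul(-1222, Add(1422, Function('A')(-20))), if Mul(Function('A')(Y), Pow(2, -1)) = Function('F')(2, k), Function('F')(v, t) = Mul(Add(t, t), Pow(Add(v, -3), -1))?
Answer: -1786564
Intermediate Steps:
k = -10 (k = Mul(2, -5) = -10)
Function('F')(v, t) = Mul(2, t, Pow(Add(-3, v), -1)) (Function('F')(v, t) = Mul(Mul(2, t), Pow(Add(-3, v), -1)) = Mul(2, t, Pow(Add(-3, v), -1)))
Function('A')(Y) = 40 (Function('A')(Y) = Mul(2, Mul(2, -10, Pow(Add(-3, 2), -1))) = Mul(2, Mul(2, -10, Pow(-1, -1))) = Mul(2, Mul(2, -10, -1)) = Mul(2, 20) = 40)
Mul(-1222, Add(1422, Function('A')(-20))) = Mul(-1222, Add(1422, 40)) = Mul(-1222, 1462) = -1786564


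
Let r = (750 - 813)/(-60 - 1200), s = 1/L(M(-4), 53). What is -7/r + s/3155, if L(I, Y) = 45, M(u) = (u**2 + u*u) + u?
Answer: -19876499/141975 ≈ -140.00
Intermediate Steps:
M(u) = u + 2*u**2 (M(u) = (u**2 + u**2) + u = 2*u**2 + u = u + 2*u**2)
s = 1/45 ≈ 0.022222
r = 1/20 (r = -63/(-1260) = -63*(-1/1260) = 1/20 ≈ 0.050000)
-7/r + s/3155 = -7/1/20 + (1/45)/3155 = -7*20 + (1/45)*(1/3155) = -140 + 1/141975 = -19876499/141975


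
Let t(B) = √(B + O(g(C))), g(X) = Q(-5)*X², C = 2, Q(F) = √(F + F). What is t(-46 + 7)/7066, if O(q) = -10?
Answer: 7*I/7066 ≈ 0.00099066*I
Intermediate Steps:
Q(F) = √2*√F (Q(F) = √(2*F) = √2*√F)
g(X) = I*√10*X² (g(X) = (√2*√(-5))*X² = (√2*(I*√5))*X² = (I*√10)*X² = I*√10*X²)
t(B) = √(-10 + B) (t(B) = √(B - 10) = √(-10 + B))
t(-46 + 7)/7066 = √(-10 + (-46 + 7))/7066 = √(-10 - 39)*(1/7066) = √(-49)*(1/7066) = (7*I)*(1/7066) = 7*I/7066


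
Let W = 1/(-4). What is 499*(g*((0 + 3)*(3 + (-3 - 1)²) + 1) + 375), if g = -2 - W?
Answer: 272953/2 ≈ 1.3648e+5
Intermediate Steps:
W = -¼ ≈ -0.25000
g = -7/4 (g = -2 - 1*(-¼) = -2 + ¼ = -7/4 ≈ -1.7500)
499*(g*((0 + 3)*(3 + (-3 - 1)²) + 1) + 375) = 499*(-7*((0 + 3)*(3 + (-3 - 1)²) + 1)/4 + 375) = 499*(-7*(3*(3 + (-4)²) + 1)/4 + 375) = 499*(-7*(3*(3 + 16) + 1)/4 + 375) = 499*(-7*(3*19 + 1)/4 + 375) = 499*(-7*(57 + 1)/4 + 375) = 499*(-7/4*58 + 375) = 499*(-203/2 + 375) = 499*(547/2) = 272953/2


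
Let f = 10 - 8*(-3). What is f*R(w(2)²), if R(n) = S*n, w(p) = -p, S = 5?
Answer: 680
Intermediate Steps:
f = 34 (f = 10 + 24 = 34)
R(n) = 5*n
f*R(w(2)²) = 34*(5*(-1*2)²) = 34*(5*(-2)²) = 34*(5*4) = 34*20 = 680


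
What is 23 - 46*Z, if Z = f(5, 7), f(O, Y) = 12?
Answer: -529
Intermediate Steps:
Z = 12
23 - 46*Z = 23 - 46*12 = 23 - 552 = -529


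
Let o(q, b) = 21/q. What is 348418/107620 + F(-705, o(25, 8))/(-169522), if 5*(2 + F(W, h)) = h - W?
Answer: 369059618349/114024735250 ≈ 3.2367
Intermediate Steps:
F(W, h) = -2 - W/5 + h/5 (F(W, h) = -2 + (h - W)/5 = -2 + (-W/5 + h/5) = -2 - W/5 + h/5)
348418/107620 + F(-705, o(25, 8))/(-169522) = 348418/107620 + (-2 - ⅕*(-705) + (21/25)/5)/(-169522) = 348418*(1/107620) + (-2 + 141 + (21*(1/25))/5)*(-1/169522) = 174209/53810 + (-2 + 141 + (⅕)*(21/25))*(-1/169522) = 174209/53810 + (-2 + 141 + 21/125)*(-1/169522) = 174209/53810 + (17396/125)*(-1/169522) = 174209/53810 - 8698/10595125 = 369059618349/114024735250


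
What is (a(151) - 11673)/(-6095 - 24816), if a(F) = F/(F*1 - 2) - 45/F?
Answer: 262614731/695466589 ≈ 0.37761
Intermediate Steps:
a(F) = -45/F + F/(-2 + F) (a(F) = F/(F - 2) - 45/F = F/(-2 + F) - 45/F = -45/F + F/(-2 + F))
(a(151) - 11673)/(-6095 - 24816) = ((90 + 151**2 - 45*151)/(151*(-2 + 151)) - 11673)/(-6095 - 24816) = ((1/151)*(90 + 22801 - 6795)/149 - 11673)/(-30911) = ((1/151)*(1/149)*16096 - 11673)*(-1/30911) = (16096/22499 - 11673)*(-1/30911) = -262614731/22499*(-1/30911) = 262614731/695466589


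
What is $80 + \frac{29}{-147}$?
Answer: $\frac{11731}{147} \approx 79.803$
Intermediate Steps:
$80 + \frac{29}{-147} = 80 + 29 \left(- \frac{1}{147}\right) = 80 - \frac{29}{147} = \frac{11731}{147}$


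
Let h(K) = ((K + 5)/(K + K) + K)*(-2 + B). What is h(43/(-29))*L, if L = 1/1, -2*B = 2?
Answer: 9984/1247 ≈ 8.0064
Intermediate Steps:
B = -1 (B = -1/2*2 = -1)
L = 1
h(K) = -3*K - 3*(5 + K)/(2*K) (h(K) = ((K + 5)/(K + K) + K)*(-2 - 1) = ((5 + K)/((2*K)) + K)*(-3) = ((5 + K)*(1/(2*K)) + K)*(-3) = ((5 + K)/(2*K) + K)*(-3) = (K + (5 + K)/(2*K))*(-3) = -3*K - 3*(5 + K)/(2*K))
h(43/(-29))*L = (-3/2 - 129/(-29) - 15/(2*(43/(-29))))*1 = (-3/2 - 129*(-1)/29 - 15/(2*(43*(-1/29))))*1 = (-3/2 - 3*(-43/29) - 15/(2*(-43/29)))*1 = (-3/2 + 129/29 - 15/2*(-29/43))*1 = (-3/2 + 129/29 + 435/86)*1 = (9984/1247)*1 = 9984/1247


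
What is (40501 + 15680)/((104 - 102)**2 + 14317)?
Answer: 56181/14321 ≈ 3.9230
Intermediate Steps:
(40501 + 15680)/((104 - 102)**2 + 14317) = 56181/(2**2 + 14317) = 56181/(4 + 14317) = 56181/14321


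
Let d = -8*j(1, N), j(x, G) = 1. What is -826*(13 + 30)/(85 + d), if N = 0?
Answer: -5074/11 ≈ -461.27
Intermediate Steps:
d = -8 (d = -8*1 = -8)
-826*(13 + 30)/(85 + d) = -826*(13 + 30)/(85 - 8) = -35518/77 = -826*43/77 = -5074/11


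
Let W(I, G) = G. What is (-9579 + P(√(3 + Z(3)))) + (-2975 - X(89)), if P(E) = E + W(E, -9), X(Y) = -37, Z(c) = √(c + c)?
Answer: -12526 + √(3 + √6) ≈ -12524.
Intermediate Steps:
Z(c) = √2*√c (Z(c) = √(2*c) = √2*√c)
P(E) = -9 + E (P(E) = E - 9 = -9 + E)
(-9579 + P(√(3 + Z(3)))) + (-2975 - X(89)) = (-9579 + (-9 + √(3 + √2*√3))) + (-2975 - 1*(-37)) = (-9579 + (-9 + √(3 + √6))) + (-2975 + 37) = (-9588 + √(3 + √6)) - 2938 = -12526 + √(3 + √6)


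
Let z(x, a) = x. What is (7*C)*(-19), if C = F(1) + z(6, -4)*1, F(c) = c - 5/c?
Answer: -266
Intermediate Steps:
F(c) = c - 5/c
C = 2 (C = (1 - 5/1) + 6*1 = (1 - 5*1) + 6 = (1 - 5) + 6 = -4 + 6 = 2)
(7*C)*(-19) = (7*2)*(-19) = 14*(-19) = -266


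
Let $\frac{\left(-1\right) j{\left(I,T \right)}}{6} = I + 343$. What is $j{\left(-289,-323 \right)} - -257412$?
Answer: $257088$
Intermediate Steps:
$j{\left(I,T \right)} = -2058 - 6 I$ ($j{\left(I,T \right)} = - 6 \left(I + 343\right) = - 6 \left(343 + I\right) = -2058 - 6 I$)
$j{\left(-289,-323 \right)} - -257412 = \left(-2058 - -1734\right) - -257412 = \left(-2058 + 1734\right) + 257412 = -324 + 257412 = 257088$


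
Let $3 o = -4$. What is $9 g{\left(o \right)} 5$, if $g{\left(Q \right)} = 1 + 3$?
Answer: $180$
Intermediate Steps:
$o = - \frac{4}{3}$ ($o = \frac{1}{3} \left(-4\right) = - \frac{4}{3} \approx -1.3333$)
$g{\left(Q \right)} = 4$
$9 g{\left(o \right)} 5 = 9 \cdot 4 \cdot 5 = 36 \cdot 5 = 180$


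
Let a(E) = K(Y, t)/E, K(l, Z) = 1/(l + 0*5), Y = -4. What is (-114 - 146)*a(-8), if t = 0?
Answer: -65/8 ≈ -8.1250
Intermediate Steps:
K(l, Z) = 1/l (K(l, Z) = 1/(l + 0) = 1/l)
a(E) = -1/(4*E) (a(E) = 1/((-4)*E) = -1/(4*E))
(-114 - 146)*a(-8) = (-114 - 146)*(-¼/(-8)) = -(-65)*(-1)/8 = -260*1/32 = -65/8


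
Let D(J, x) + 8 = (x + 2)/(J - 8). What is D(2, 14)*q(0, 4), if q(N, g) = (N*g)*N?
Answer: 0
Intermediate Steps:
D(J, x) = -8 + (2 + x)/(-8 + J) (D(J, x) = -8 + (x + 2)/(J - 8) = -8 + (2 + x)/(-8 + J))
q(N, g) = g*N²
D(2, 14)*q(0, 4) = ((66 + 14 - 8*2)/(-8 + 2))*(4*0²) = ((66 + 14 - 16)/(-6))*(4*0) = -⅙*64*0 = -32/3*0 = 0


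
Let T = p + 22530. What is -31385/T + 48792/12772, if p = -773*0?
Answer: 34921727/14387658 ≈ 2.4272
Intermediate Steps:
p = 0
T = 22530 (T = 0 + 22530 = 22530)
-31385/T + 48792/12772 = -31385/22530 + 48792/12772 = -31385*1/22530 + 48792*(1/12772) = -6277/4506 + 12198/3193 = 34921727/14387658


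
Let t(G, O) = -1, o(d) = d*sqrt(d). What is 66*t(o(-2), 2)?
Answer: -66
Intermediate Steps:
o(d) = d**(3/2)
66*t(o(-2), 2) = 66*(-1) = -66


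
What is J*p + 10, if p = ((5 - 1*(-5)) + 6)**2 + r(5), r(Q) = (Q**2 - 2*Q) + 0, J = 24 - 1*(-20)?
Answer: 11934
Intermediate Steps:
J = 44 (J = 24 + 20 = 44)
r(Q) = Q**2 - 2*Q
p = 271 (p = ((5 - 1*(-5)) + 6)**2 + 5*(-2 + 5) = ((5 + 5) + 6)**2 + 5*3 = (10 + 6)**2 + 15 = 16**2 + 15 = 256 + 15 = 271)
J*p + 10 = 44*271 + 10 = 11924 + 10 = 11934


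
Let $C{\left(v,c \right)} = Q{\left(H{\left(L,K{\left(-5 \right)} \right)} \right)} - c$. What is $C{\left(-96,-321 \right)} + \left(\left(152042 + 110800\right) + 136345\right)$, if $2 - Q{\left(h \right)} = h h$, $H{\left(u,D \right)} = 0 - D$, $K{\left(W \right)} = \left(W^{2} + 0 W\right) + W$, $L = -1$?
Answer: $399110$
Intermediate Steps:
$K{\left(W \right)} = W + W^{2}$ ($K{\left(W \right)} = \left(W^{2} + 0\right) + W = W^{2} + W = W + W^{2}$)
$H{\left(u,D \right)} = - D$
$Q{\left(h \right)} = 2 - h^{2}$ ($Q{\left(h \right)} = 2 - h h = 2 - h^{2}$)
$C{\left(v,c \right)} = -398 - c$ ($C{\left(v,c \right)} = \left(2 - \left(- \left(-5\right) \left(1 - 5\right)\right)^{2}\right) - c = \left(2 - \left(- \left(-5\right) \left(-4\right)\right)^{2}\right) - c = \left(2 - \left(\left(-1\right) 20\right)^{2}\right) - c = \left(2 - \left(-20\right)^{2}\right) - c = \left(2 - 400\right) - c = -398 - c$)
$C{\left(-96,-321 \right)} + \left(\left(152042 + 110800\right) + 136345\right) = \left(-398 - -321\right) + \left(\left(152042 + 110800\right) + 136345\right) = \left(-398 + 321\right) + \left(262842 + 136345\right) = -77 + 399187 = 399110$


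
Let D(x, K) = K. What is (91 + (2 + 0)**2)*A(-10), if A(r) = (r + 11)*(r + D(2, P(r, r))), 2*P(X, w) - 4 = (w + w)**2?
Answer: 18240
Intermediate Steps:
P(X, w) = 2 + 2*w**2 (P(X, w) = 2 + (w + w)**2/2 = 2 + (2*w)**2/2 = 2 + (4*w**2)/2 = 2 + 2*w**2)
A(r) = (11 + r)*(2 + r + 2*r**2) (A(r) = (r + 11)*(r + (2 + 2*r**2)) = (11 + r)*(2 + r + 2*r**2))
(91 + (2 + 0)**2)*A(-10) = (91 + (2 + 0)**2)*(22 + 2*(-10)**3 + 13*(-10) + 23*(-10)**2) = (91 + 2**2)*(22 + 2*(-1000) - 130 + 23*100) = (91 + 4)*(22 - 2000 - 130 + 2300) = 95*192 = 18240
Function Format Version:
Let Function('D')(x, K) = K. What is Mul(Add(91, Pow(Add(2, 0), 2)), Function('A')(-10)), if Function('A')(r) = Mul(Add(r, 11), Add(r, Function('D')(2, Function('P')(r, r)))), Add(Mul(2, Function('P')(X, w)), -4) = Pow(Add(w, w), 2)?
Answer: 18240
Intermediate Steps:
Function('P')(X, w) = Add(2, Mul(2, Pow(w, 2))) (Function('P')(X, w) = Add(2, Mul(Rational(1, 2), Pow(Add(w, w), 2))) = Add(2, Mul(Rational(1, 2), Pow(Mul(2, w), 2))) = Add(2, Mul(Rational(1, 2), Mul(4, Pow(w, 2)))) = Add(2, Mul(2, Pow(w, 2))))
Function('A')(r) = Mul(Add(11, r), Add(2, r, Mul(2, Pow(r, 2)))) (Function('A')(r) = Mul(Add(r, 11), Add(r, Add(2, Mul(2, Pow(r, 2))))) = Mul(Add(11, r), Add(2, r, Mul(2, Pow(r, 2)))))
Mul(Add(91, Pow(Add(2, 0), 2)), Function('A')(-10)) = Mul(Add(91, Pow(Add(2, 0), 2)), Add(22, Mul(2, Pow(-10, 3)), Mul(13, -10), Mul(23, Pow(-10, 2)))) = Mul(Add(91, Pow(2, 2)), Add(22, Mul(2, -1000), -130, Mul(23, 100))) = Mul(Add(91, 4), Add(22, -2000, -130, 2300)) = Mul(95, 192) = 18240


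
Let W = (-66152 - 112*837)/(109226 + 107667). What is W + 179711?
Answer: 38977898027/216893 ≈ 1.7971e+5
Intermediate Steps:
W = -159896/216893 (W = (-66152 - 93744)/216893 = -159896*1/216893 = -159896/216893 ≈ -0.73721)
W + 179711 = -159896/216893 + 179711 = 38977898027/216893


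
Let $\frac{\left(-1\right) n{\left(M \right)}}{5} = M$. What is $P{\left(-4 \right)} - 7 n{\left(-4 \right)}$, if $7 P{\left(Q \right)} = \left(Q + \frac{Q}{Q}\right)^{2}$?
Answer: $- \frac{971}{7} \approx -138.71$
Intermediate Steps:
$n{\left(M \right)} = - 5 M$
$P{\left(Q \right)} = \frac{\left(1 + Q\right)^{2}}{7}$ ($P{\left(Q \right)} = \frac{\left(Q + \frac{Q}{Q}\right)^{2}}{7} = \frac{\left(Q + 1\right)^{2}}{7} = \frac{\left(1 + Q\right)^{2}}{7}$)
$P{\left(-4 \right)} - 7 n{\left(-4 \right)} = \frac{\left(1 - 4\right)^{2}}{7} - 7 \left(\left(-5\right) \left(-4\right)\right) = \frac{\left(-3\right)^{2}}{7} - 140 = \frac{1}{7} \cdot 9 - 140 = \frac{9}{7} - 140 = - \frac{971}{7}$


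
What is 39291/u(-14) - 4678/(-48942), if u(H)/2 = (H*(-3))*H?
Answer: -45654257/1370376 ≈ -33.315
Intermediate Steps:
u(H) = -6*H² (u(H) = 2*((H*(-3))*H) = 2*((-3*H)*H) = 2*(-3*H²) = -6*H²)
39291/u(-14) - 4678/(-48942) = 39291/((-6*(-14)²)) - 4678/(-48942) = 39291/((-6*196)) - 4678*(-1/48942) = 39291/(-1176) + 2339/24471 = 39291*(-1/1176) + 2339/24471 = -1871/56 + 2339/24471 = -45654257/1370376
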